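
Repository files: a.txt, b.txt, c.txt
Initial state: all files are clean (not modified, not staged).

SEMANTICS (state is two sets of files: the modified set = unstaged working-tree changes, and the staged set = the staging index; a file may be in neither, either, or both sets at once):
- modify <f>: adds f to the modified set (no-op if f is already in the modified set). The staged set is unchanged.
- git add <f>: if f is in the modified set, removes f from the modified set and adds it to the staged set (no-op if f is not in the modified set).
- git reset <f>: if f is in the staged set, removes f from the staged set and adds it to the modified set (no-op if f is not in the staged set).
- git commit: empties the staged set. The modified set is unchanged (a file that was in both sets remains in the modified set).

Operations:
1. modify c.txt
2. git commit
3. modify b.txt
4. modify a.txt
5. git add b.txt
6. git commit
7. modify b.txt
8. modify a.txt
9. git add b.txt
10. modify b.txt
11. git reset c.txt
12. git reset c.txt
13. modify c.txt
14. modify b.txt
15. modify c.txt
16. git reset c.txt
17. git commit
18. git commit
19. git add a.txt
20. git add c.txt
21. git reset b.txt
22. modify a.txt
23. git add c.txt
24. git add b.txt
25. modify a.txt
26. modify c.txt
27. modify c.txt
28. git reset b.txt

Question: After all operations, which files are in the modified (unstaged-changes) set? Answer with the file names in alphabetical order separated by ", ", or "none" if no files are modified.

After op 1 (modify c.txt): modified={c.txt} staged={none}
After op 2 (git commit): modified={c.txt} staged={none}
After op 3 (modify b.txt): modified={b.txt, c.txt} staged={none}
After op 4 (modify a.txt): modified={a.txt, b.txt, c.txt} staged={none}
After op 5 (git add b.txt): modified={a.txt, c.txt} staged={b.txt}
After op 6 (git commit): modified={a.txt, c.txt} staged={none}
After op 7 (modify b.txt): modified={a.txt, b.txt, c.txt} staged={none}
After op 8 (modify a.txt): modified={a.txt, b.txt, c.txt} staged={none}
After op 9 (git add b.txt): modified={a.txt, c.txt} staged={b.txt}
After op 10 (modify b.txt): modified={a.txt, b.txt, c.txt} staged={b.txt}
After op 11 (git reset c.txt): modified={a.txt, b.txt, c.txt} staged={b.txt}
After op 12 (git reset c.txt): modified={a.txt, b.txt, c.txt} staged={b.txt}
After op 13 (modify c.txt): modified={a.txt, b.txt, c.txt} staged={b.txt}
After op 14 (modify b.txt): modified={a.txt, b.txt, c.txt} staged={b.txt}
After op 15 (modify c.txt): modified={a.txt, b.txt, c.txt} staged={b.txt}
After op 16 (git reset c.txt): modified={a.txt, b.txt, c.txt} staged={b.txt}
After op 17 (git commit): modified={a.txt, b.txt, c.txt} staged={none}
After op 18 (git commit): modified={a.txt, b.txt, c.txt} staged={none}
After op 19 (git add a.txt): modified={b.txt, c.txt} staged={a.txt}
After op 20 (git add c.txt): modified={b.txt} staged={a.txt, c.txt}
After op 21 (git reset b.txt): modified={b.txt} staged={a.txt, c.txt}
After op 22 (modify a.txt): modified={a.txt, b.txt} staged={a.txt, c.txt}
After op 23 (git add c.txt): modified={a.txt, b.txt} staged={a.txt, c.txt}
After op 24 (git add b.txt): modified={a.txt} staged={a.txt, b.txt, c.txt}
After op 25 (modify a.txt): modified={a.txt} staged={a.txt, b.txt, c.txt}
After op 26 (modify c.txt): modified={a.txt, c.txt} staged={a.txt, b.txt, c.txt}
After op 27 (modify c.txt): modified={a.txt, c.txt} staged={a.txt, b.txt, c.txt}
After op 28 (git reset b.txt): modified={a.txt, b.txt, c.txt} staged={a.txt, c.txt}

Answer: a.txt, b.txt, c.txt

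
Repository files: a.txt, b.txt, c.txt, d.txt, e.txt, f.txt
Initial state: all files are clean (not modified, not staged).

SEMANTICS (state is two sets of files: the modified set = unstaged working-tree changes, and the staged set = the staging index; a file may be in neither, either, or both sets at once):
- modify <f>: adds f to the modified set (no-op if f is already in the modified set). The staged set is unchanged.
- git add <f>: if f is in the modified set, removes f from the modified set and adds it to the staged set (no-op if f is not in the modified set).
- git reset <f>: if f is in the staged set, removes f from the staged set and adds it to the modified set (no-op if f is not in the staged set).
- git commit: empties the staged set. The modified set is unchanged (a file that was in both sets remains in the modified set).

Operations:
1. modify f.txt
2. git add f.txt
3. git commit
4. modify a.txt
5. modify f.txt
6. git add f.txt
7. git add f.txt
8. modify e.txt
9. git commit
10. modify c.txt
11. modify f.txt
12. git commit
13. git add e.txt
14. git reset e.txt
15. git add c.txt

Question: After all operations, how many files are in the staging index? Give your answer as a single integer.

Answer: 1

Derivation:
After op 1 (modify f.txt): modified={f.txt} staged={none}
After op 2 (git add f.txt): modified={none} staged={f.txt}
After op 3 (git commit): modified={none} staged={none}
After op 4 (modify a.txt): modified={a.txt} staged={none}
After op 5 (modify f.txt): modified={a.txt, f.txt} staged={none}
After op 6 (git add f.txt): modified={a.txt} staged={f.txt}
After op 7 (git add f.txt): modified={a.txt} staged={f.txt}
After op 8 (modify e.txt): modified={a.txt, e.txt} staged={f.txt}
After op 9 (git commit): modified={a.txt, e.txt} staged={none}
After op 10 (modify c.txt): modified={a.txt, c.txt, e.txt} staged={none}
After op 11 (modify f.txt): modified={a.txt, c.txt, e.txt, f.txt} staged={none}
After op 12 (git commit): modified={a.txt, c.txt, e.txt, f.txt} staged={none}
After op 13 (git add e.txt): modified={a.txt, c.txt, f.txt} staged={e.txt}
After op 14 (git reset e.txt): modified={a.txt, c.txt, e.txt, f.txt} staged={none}
After op 15 (git add c.txt): modified={a.txt, e.txt, f.txt} staged={c.txt}
Final staged set: {c.txt} -> count=1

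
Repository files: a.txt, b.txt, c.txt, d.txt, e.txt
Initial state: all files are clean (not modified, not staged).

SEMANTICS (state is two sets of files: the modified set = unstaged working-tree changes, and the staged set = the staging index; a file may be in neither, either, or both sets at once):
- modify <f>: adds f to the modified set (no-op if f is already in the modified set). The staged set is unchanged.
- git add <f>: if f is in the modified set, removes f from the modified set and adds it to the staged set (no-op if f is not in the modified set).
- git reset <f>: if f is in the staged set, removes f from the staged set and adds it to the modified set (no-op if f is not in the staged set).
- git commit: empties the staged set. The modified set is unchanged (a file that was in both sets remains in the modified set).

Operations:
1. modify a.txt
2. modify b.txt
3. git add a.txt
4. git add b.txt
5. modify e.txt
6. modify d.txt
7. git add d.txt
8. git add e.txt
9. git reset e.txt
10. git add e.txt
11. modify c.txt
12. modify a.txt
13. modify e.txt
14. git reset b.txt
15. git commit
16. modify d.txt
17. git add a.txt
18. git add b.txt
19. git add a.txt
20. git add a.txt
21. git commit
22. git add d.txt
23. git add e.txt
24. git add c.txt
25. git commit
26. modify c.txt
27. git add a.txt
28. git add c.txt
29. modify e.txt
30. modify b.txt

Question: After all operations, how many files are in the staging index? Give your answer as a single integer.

Answer: 1

Derivation:
After op 1 (modify a.txt): modified={a.txt} staged={none}
After op 2 (modify b.txt): modified={a.txt, b.txt} staged={none}
After op 3 (git add a.txt): modified={b.txt} staged={a.txt}
After op 4 (git add b.txt): modified={none} staged={a.txt, b.txt}
After op 5 (modify e.txt): modified={e.txt} staged={a.txt, b.txt}
After op 6 (modify d.txt): modified={d.txt, e.txt} staged={a.txt, b.txt}
After op 7 (git add d.txt): modified={e.txt} staged={a.txt, b.txt, d.txt}
After op 8 (git add e.txt): modified={none} staged={a.txt, b.txt, d.txt, e.txt}
After op 9 (git reset e.txt): modified={e.txt} staged={a.txt, b.txt, d.txt}
After op 10 (git add e.txt): modified={none} staged={a.txt, b.txt, d.txt, e.txt}
After op 11 (modify c.txt): modified={c.txt} staged={a.txt, b.txt, d.txt, e.txt}
After op 12 (modify a.txt): modified={a.txt, c.txt} staged={a.txt, b.txt, d.txt, e.txt}
After op 13 (modify e.txt): modified={a.txt, c.txt, e.txt} staged={a.txt, b.txt, d.txt, e.txt}
After op 14 (git reset b.txt): modified={a.txt, b.txt, c.txt, e.txt} staged={a.txt, d.txt, e.txt}
After op 15 (git commit): modified={a.txt, b.txt, c.txt, e.txt} staged={none}
After op 16 (modify d.txt): modified={a.txt, b.txt, c.txt, d.txt, e.txt} staged={none}
After op 17 (git add a.txt): modified={b.txt, c.txt, d.txt, e.txt} staged={a.txt}
After op 18 (git add b.txt): modified={c.txt, d.txt, e.txt} staged={a.txt, b.txt}
After op 19 (git add a.txt): modified={c.txt, d.txt, e.txt} staged={a.txt, b.txt}
After op 20 (git add a.txt): modified={c.txt, d.txt, e.txt} staged={a.txt, b.txt}
After op 21 (git commit): modified={c.txt, d.txt, e.txt} staged={none}
After op 22 (git add d.txt): modified={c.txt, e.txt} staged={d.txt}
After op 23 (git add e.txt): modified={c.txt} staged={d.txt, e.txt}
After op 24 (git add c.txt): modified={none} staged={c.txt, d.txt, e.txt}
After op 25 (git commit): modified={none} staged={none}
After op 26 (modify c.txt): modified={c.txt} staged={none}
After op 27 (git add a.txt): modified={c.txt} staged={none}
After op 28 (git add c.txt): modified={none} staged={c.txt}
After op 29 (modify e.txt): modified={e.txt} staged={c.txt}
After op 30 (modify b.txt): modified={b.txt, e.txt} staged={c.txt}
Final staged set: {c.txt} -> count=1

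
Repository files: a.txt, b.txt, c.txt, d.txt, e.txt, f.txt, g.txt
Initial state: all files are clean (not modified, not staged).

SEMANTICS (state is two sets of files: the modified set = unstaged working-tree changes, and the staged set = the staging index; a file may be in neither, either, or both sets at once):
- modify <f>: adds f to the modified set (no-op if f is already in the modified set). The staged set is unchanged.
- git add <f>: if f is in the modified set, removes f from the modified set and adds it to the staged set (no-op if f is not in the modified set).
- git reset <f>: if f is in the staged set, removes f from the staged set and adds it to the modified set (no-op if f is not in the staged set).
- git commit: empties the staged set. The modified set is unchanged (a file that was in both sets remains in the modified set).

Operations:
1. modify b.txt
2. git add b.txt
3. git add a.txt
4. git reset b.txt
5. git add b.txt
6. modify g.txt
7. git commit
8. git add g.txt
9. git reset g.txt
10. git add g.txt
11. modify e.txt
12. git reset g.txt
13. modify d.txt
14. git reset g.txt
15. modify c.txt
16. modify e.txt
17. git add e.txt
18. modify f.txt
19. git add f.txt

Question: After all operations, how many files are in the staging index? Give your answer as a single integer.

Answer: 2

Derivation:
After op 1 (modify b.txt): modified={b.txt} staged={none}
After op 2 (git add b.txt): modified={none} staged={b.txt}
After op 3 (git add a.txt): modified={none} staged={b.txt}
After op 4 (git reset b.txt): modified={b.txt} staged={none}
After op 5 (git add b.txt): modified={none} staged={b.txt}
After op 6 (modify g.txt): modified={g.txt} staged={b.txt}
After op 7 (git commit): modified={g.txt} staged={none}
After op 8 (git add g.txt): modified={none} staged={g.txt}
After op 9 (git reset g.txt): modified={g.txt} staged={none}
After op 10 (git add g.txt): modified={none} staged={g.txt}
After op 11 (modify e.txt): modified={e.txt} staged={g.txt}
After op 12 (git reset g.txt): modified={e.txt, g.txt} staged={none}
After op 13 (modify d.txt): modified={d.txt, e.txt, g.txt} staged={none}
After op 14 (git reset g.txt): modified={d.txt, e.txt, g.txt} staged={none}
After op 15 (modify c.txt): modified={c.txt, d.txt, e.txt, g.txt} staged={none}
After op 16 (modify e.txt): modified={c.txt, d.txt, e.txt, g.txt} staged={none}
After op 17 (git add e.txt): modified={c.txt, d.txt, g.txt} staged={e.txt}
After op 18 (modify f.txt): modified={c.txt, d.txt, f.txt, g.txt} staged={e.txt}
After op 19 (git add f.txt): modified={c.txt, d.txt, g.txt} staged={e.txt, f.txt}
Final staged set: {e.txt, f.txt} -> count=2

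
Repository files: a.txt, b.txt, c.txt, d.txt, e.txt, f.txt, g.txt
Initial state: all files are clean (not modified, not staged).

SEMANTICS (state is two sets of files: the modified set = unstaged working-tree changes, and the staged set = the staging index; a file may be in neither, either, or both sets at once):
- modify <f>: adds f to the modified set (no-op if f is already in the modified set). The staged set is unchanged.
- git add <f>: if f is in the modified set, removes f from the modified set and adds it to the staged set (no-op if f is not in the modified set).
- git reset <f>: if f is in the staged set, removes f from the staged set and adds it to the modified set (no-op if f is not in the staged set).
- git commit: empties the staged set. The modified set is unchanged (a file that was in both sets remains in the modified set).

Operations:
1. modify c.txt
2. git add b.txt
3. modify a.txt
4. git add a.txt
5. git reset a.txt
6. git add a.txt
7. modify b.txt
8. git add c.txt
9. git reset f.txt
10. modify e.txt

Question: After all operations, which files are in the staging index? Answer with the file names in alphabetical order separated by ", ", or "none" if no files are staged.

After op 1 (modify c.txt): modified={c.txt} staged={none}
After op 2 (git add b.txt): modified={c.txt} staged={none}
After op 3 (modify a.txt): modified={a.txt, c.txt} staged={none}
After op 4 (git add a.txt): modified={c.txt} staged={a.txt}
After op 5 (git reset a.txt): modified={a.txt, c.txt} staged={none}
After op 6 (git add a.txt): modified={c.txt} staged={a.txt}
After op 7 (modify b.txt): modified={b.txt, c.txt} staged={a.txt}
After op 8 (git add c.txt): modified={b.txt} staged={a.txt, c.txt}
After op 9 (git reset f.txt): modified={b.txt} staged={a.txt, c.txt}
After op 10 (modify e.txt): modified={b.txt, e.txt} staged={a.txt, c.txt}

Answer: a.txt, c.txt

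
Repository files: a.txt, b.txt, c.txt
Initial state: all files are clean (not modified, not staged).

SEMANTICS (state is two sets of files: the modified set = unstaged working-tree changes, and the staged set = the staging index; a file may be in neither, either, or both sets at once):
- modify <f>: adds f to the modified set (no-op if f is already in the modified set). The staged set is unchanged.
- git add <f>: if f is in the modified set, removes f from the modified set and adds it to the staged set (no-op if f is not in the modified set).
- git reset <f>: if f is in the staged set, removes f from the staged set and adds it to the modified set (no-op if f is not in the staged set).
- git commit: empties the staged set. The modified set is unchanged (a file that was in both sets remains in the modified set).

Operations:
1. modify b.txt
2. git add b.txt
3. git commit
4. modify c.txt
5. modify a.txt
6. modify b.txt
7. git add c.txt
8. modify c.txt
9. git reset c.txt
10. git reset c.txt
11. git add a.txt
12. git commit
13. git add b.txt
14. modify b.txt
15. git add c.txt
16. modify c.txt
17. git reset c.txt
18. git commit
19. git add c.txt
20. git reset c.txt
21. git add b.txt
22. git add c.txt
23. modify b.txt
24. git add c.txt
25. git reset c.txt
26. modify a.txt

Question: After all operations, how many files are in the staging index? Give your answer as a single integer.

Answer: 1

Derivation:
After op 1 (modify b.txt): modified={b.txt} staged={none}
After op 2 (git add b.txt): modified={none} staged={b.txt}
After op 3 (git commit): modified={none} staged={none}
After op 4 (modify c.txt): modified={c.txt} staged={none}
After op 5 (modify a.txt): modified={a.txt, c.txt} staged={none}
After op 6 (modify b.txt): modified={a.txt, b.txt, c.txt} staged={none}
After op 7 (git add c.txt): modified={a.txt, b.txt} staged={c.txt}
After op 8 (modify c.txt): modified={a.txt, b.txt, c.txt} staged={c.txt}
After op 9 (git reset c.txt): modified={a.txt, b.txt, c.txt} staged={none}
After op 10 (git reset c.txt): modified={a.txt, b.txt, c.txt} staged={none}
After op 11 (git add a.txt): modified={b.txt, c.txt} staged={a.txt}
After op 12 (git commit): modified={b.txt, c.txt} staged={none}
After op 13 (git add b.txt): modified={c.txt} staged={b.txt}
After op 14 (modify b.txt): modified={b.txt, c.txt} staged={b.txt}
After op 15 (git add c.txt): modified={b.txt} staged={b.txt, c.txt}
After op 16 (modify c.txt): modified={b.txt, c.txt} staged={b.txt, c.txt}
After op 17 (git reset c.txt): modified={b.txt, c.txt} staged={b.txt}
After op 18 (git commit): modified={b.txt, c.txt} staged={none}
After op 19 (git add c.txt): modified={b.txt} staged={c.txt}
After op 20 (git reset c.txt): modified={b.txt, c.txt} staged={none}
After op 21 (git add b.txt): modified={c.txt} staged={b.txt}
After op 22 (git add c.txt): modified={none} staged={b.txt, c.txt}
After op 23 (modify b.txt): modified={b.txt} staged={b.txt, c.txt}
After op 24 (git add c.txt): modified={b.txt} staged={b.txt, c.txt}
After op 25 (git reset c.txt): modified={b.txt, c.txt} staged={b.txt}
After op 26 (modify a.txt): modified={a.txt, b.txt, c.txt} staged={b.txt}
Final staged set: {b.txt} -> count=1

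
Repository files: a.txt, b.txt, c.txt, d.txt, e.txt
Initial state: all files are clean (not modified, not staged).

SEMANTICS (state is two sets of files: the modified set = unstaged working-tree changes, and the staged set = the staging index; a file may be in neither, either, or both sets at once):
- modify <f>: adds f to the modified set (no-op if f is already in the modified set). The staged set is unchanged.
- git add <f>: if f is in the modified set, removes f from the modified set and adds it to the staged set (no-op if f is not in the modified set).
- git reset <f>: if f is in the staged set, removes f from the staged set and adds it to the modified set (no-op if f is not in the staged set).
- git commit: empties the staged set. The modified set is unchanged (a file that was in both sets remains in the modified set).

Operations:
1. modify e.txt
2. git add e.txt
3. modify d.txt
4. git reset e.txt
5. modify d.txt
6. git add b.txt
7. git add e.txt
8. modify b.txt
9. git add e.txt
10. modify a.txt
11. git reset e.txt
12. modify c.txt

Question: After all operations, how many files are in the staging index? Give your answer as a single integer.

After op 1 (modify e.txt): modified={e.txt} staged={none}
After op 2 (git add e.txt): modified={none} staged={e.txt}
After op 3 (modify d.txt): modified={d.txt} staged={e.txt}
After op 4 (git reset e.txt): modified={d.txt, e.txt} staged={none}
After op 5 (modify d.txt): modified={d.txt, e.txt} staged={none}
After op 6 (git add b.txt): modified={d.txt, e.txt} staged={none}
After op 7 (git add e.txt): modified={d.txt} staged={e.txt}
After op 8 (modify b.txt): modified={b.txt, d.txt} staged={e.txt}
After op 9 (git add e.txt): modified={b.txt, d.txt} staged={e.txt}
After op 10 (modify a.txt): modified={a.txt, b.txt, d.txt} staged={e.txt}
After op 11 (git reset e.txt): modified={a.txt, b.txt, d.txt, e.txt} staged={none}
After op 12 (modify c.txt): modified={a.txt, b.txt, c.txt, d.txt, e.txt} staged={none}
Final staged set: {none} -> count=0

Answer: 0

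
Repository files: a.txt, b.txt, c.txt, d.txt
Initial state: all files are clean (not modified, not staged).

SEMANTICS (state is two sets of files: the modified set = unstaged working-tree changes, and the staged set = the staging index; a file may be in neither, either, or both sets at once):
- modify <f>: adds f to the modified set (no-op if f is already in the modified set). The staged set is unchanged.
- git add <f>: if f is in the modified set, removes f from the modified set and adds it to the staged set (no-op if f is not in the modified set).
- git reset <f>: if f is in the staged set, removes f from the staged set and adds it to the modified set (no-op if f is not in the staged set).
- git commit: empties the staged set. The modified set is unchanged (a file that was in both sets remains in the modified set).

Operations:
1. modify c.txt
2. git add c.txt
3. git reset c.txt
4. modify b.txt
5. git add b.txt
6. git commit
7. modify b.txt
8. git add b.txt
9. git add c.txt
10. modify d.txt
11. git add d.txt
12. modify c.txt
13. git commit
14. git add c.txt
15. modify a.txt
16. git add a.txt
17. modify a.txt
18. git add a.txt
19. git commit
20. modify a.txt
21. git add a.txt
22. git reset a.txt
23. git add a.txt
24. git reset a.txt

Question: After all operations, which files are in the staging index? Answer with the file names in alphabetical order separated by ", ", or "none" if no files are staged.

After op 1 (modify c.txt): modified={c.txt} staged={none}
After op 2 (git add c.txt): modified={none} staged={c.txt}
After op 3 (git reset c.txt): modified={c.txt} staged={none}
After op 4 (modify b.txt): modified={b.txt, c.txt} staged={none}
After op 5 (git add b.txt): modified={c.txt} staged={b.txt}
After op 6 (git commit): modified={c.txt} staged={none}
After op 7 (modify b.txt): modified={b.txt, c.txt} staged={none}
After op 8 (git add b.txt): modified={c.txt} staged={b.txt}
After op 9 (git add c.txt): modified={none} staged={b.txt, c.txt}
After op 10 (modify d.txt): modified={d.txt} staged={b.txt, c.txt}
After op 11 (git add d.txt): modified={none} staged={b.txt, c.txt, d.txt}
After op 12 (modify c.txt): modified={c.txt} staged={b.txt, c.txt, d.txt}
After op 13 (git commit): modified={c.txt} staged={none}
After op 14 (git add c.txt): modified={none} staged={c.txt}
After op 15 (modify a.txt): modified={a.txt} staged={c.txt}
After op 16 (git add a.txt): modified={none} staged={a.txt, c.txt}
After op 17 (modify a.txt): modified={a.txt} staged={a.txt, c.txt}
After op 18 (git add a.txt): modified={none} staged={a.txt, c.txt}
After op 19 (git commit): modified={none} staged={none}
After op 20 (modify a.txt): modified={a.txt} staged={none}
After op 21 (git add a.txt): modified={none} staged={a.txt}
After op 22 (git reset a.txt): modified={a.txt} staged={none}
After op 23 (git add a.txt): modified={none} staged={a.txt}
After op 24 (git reset a.txt): modified={a.txt} staged={none}

Answer: none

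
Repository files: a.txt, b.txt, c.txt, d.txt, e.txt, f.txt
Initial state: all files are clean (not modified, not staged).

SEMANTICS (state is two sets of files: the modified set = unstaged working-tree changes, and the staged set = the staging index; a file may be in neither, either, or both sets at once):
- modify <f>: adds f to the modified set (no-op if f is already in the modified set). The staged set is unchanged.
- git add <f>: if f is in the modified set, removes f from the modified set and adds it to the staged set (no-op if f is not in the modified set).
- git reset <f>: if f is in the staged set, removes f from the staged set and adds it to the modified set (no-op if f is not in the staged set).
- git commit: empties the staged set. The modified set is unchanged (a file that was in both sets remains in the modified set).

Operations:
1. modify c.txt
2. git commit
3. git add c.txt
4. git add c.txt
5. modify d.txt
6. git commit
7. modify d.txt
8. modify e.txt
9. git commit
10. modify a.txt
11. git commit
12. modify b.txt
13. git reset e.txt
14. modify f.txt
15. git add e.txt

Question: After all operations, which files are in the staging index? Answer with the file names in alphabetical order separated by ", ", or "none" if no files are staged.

Answer: e.txt

Derivation:
After op 1 (modify c.txt): modified={c.txt} staged={none}
After op 2 (git commit): modified={c.txt} staged={none}
After op 3 (git add c.txt): modified={none} staged={c.txt}
After op 4 (git add c.txt): modified={none} staged={c.txt}
After op 5 (modify d.txt): modified={d.txt} staged={c.txt}
After op 6 (git commit): modified={d.txt} staged={none}
After op 7 (modify d.txt): modified={d.txt} staged={none}
After op 8 (modify e.txt): modified={d.txt, e.txt} staged={none}
After op 9 (git commit): modified={d.txt, e.txt} staged={none}
After op 10 (modify a.txt): modified={a.txt, d.txt, e.txt} staged={none}
After op 11 (git commit): modified={a.txt, d.txt, e.txt} staged={none}
After op 12 (modify b.txt): modified={a.txt, b.txt, d.txt, e.txt} staged={none}
After op 13 (git reset e.txt): modified={a.txt, b.txt, d.txt, e.txt} staged={none}
After op 14 (modify f.txt): modified={a.txt, b.txt, d.txt, e.txt, f.txt} staged={none}
After op 15 (git add e.txt): modified={a.txt, b.txt, d.txt, f.txt} staged={e.txt}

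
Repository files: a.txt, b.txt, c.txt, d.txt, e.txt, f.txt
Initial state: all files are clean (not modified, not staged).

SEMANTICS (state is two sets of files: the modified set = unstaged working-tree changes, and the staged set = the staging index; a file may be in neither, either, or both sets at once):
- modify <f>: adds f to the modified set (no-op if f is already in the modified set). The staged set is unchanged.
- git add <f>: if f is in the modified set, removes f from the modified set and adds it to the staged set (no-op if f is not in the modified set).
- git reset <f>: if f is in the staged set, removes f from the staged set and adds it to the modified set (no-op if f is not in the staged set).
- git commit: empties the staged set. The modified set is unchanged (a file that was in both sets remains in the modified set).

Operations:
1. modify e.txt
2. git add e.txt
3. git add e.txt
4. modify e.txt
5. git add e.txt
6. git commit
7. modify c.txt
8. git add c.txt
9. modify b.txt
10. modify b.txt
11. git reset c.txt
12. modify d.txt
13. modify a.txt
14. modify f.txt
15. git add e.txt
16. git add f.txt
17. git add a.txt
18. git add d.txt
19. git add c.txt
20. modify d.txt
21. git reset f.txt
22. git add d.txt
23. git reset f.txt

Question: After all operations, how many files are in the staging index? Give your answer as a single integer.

After op 1 (modify e.txt): modified={e.txt} staged={none}
After op 2 (git add e.txt): modified={none} staged={e.txt}
After op 3 (git add e.txt): modified={none} staged={e.txt}
After op 4 (modify e.txt): modified={e.txt} staged={e.txt}
After op 5 (git add e.txt): modified={none} staged={e.txt}
After op 6 (git commit): modified={none} staged={none}
After op 7 (modify c.txt): modified={c.txt} staged={none}
After op 8 (git add c.txt): modified={none} staged={c.txt}
After op 9 (modify b.txt): modified={b.txt} staged={c.txt}
After op 10 (modify b.txt): modified={b.txt} staged={c.txt}
After op 11 (git reset c.txt): modified={b.txt, c.txt} staged={none}
After op 12 (modify d.txt): modified={b.txt, c.txt, d.txt} staged={none}
After op 13 (modify a.txt): modified={a.txt, b.txt, c.txt, d.txt} staged={none}
After op 14 (modify f.txt): modified={a.txt, b.txt, c.txt, d.txt, f.txt} staged={none}
After op 15 (git add e.txt): modified={a.txt, b.txt, c.txt, d.txt, f.txt} staged={none}
After op 16 (git add f.txt): modified={a.txt, b.txt, c.txt, d.txt} staged={f.txt}
After op 17 (git add a.txt): modified={b.txt, c.txt, d.txt} staged={a.txt, f.txt}
After op 18 (git add d.txt): modified={b.txt, c.txt} staged={a.txt, d.txt, f.txt}
After op 19 (git add c.txt): modified={b.txt} staged={a.txt, c.txt, d.txt, f.txt}
After op 20 (modify d.txt): modified={b.txt, d.txt} staged={a.txt, c.txt, d.txt, f.txt}
After op 21 (git reset f.txt): modified={b.txt, d.txt, f.txt} staged={a.txt, c.txt, d.txt}
After op 22 (git add d.txt): modified={b.txt, f.txt} staged={a.txt, c.txt, d.txt}
After op 23 (git reset f.txt): modified={b.txt, f.txt} staged={a.txt, c.txt, d.txt}
Final staged set: {a.txt, c.txt, d.txt} -> count=3

Answer: 3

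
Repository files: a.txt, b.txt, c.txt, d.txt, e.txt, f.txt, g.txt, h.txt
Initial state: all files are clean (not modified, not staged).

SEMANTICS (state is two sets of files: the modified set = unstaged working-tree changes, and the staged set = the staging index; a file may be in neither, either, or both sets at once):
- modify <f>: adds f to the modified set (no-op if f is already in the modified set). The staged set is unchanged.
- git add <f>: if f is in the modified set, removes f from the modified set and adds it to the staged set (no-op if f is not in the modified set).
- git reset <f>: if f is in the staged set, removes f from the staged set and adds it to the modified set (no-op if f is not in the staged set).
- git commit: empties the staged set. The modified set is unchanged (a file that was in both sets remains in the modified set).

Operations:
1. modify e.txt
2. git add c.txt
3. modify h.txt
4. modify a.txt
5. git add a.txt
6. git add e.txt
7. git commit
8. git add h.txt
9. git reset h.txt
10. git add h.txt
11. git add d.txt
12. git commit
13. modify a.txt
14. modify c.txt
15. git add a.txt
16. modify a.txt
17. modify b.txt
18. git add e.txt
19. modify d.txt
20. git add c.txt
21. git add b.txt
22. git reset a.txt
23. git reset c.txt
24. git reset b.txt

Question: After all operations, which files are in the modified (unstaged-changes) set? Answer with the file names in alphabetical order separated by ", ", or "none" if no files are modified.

Answer: a.txt, b.txt, c.txt, d.txt

Derivation:
After op 1 (modify e.txt): modified={e.txt} staged={none}
After op 2 (git add c.txt): modified={e.txt} staged={none}
After op 3 (modify h.txt): modified={e.txt, h.txt} staged={none}
After op 4 (modify a.txt): modified={a.txt, e.txt, h.txt} staged={none}
After op 5 (git add a.txt): modified={e.txt, h.txt} staged={a.txt}
After op 6 (git add e.txt): modified={h.txt} staged={a.txt, e.txt}
After op 7 (git commit): modified={h.txt} staged={none}
After op 8 (git add h.txt): modified={none} staged={h.txt}
After op 9 (git reset h.txt): modified={h.txt} staged={none}
After op 10 (git add h.txt): modified={none} staged={h.txt}
After op 11 (git add d.txt): modified={none} staged={h.txt}
After op 12 (git commit): modified={none} staged={none}
After op 13 (modify a.txt): modified={a.txt} staged={none}
After op 14 (modify c.txt): modified={a.txt, c.txt} staged={none}
After op 15 (git add a.txt): modified={c.txt} staged={a.txt}
After op 16 (modify a.txt): modified={a.txt, c.txt} staged={a.txt}
After op 17 (modify b.txt): modified={a.txt, b.txt, c.txt} staged={a.txt}
After op 18 (git add e.txt): modified={a.txt, b.txt, c.txt} staged={a.txt}
After op 19 (modify d.txt): modified={a.txt, b.txt, c.txt, d.txt} staged={a.txt}
After op 20 (git add c.txt): modified={a.txt, b.txt, d.txt} staged={a.txt, c.txt}
After op 21 (git add b.txt): modified={a.txt, d.txt} staged={a.txt, b.txt, c.txt}
After op 22 (git reset a.txt): modified={a.txt, d.txt} staged={b.txt, c.txt}
After op 23 (git reset c.txt): modified={a.txt, c.txt, d.txt} staged={b.txt}
After op 24 (git reset b.txt): modified={a.txt, b.txt, c.txt, d.txt} staged={none}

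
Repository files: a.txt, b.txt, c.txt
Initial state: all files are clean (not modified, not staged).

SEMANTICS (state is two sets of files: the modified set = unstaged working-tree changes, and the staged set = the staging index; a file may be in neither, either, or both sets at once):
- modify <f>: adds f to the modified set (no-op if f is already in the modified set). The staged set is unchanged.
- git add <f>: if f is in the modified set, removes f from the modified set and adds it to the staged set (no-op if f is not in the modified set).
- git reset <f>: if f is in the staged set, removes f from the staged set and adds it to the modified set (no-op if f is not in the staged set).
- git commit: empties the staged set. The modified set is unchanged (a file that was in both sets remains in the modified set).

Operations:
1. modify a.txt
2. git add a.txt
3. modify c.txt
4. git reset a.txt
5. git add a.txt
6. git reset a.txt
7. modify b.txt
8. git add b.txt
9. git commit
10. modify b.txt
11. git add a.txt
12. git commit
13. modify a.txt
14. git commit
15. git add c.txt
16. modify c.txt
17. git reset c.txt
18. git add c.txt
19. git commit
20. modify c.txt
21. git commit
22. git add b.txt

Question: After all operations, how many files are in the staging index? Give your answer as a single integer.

After op 1 (modify a.txt): modified={a.txt} staged={none}
After op 2 (git add a.txt): modified={none} staged={a.txt}
After op 3 (modify c.txt): modified={c.txt} staged={a.txt}
After op 4 (git reset a.txt): modified={a.txt, c.txt} staged={none}
After op 5 (git add a.txt): modified={c.txt} staged={a.txt}
After op 6 (git reset a.txt): modified={a.txt, c.txt} staged={none}
After op 7 (modify b.txt): modified={a.txt, b.txt, c.txt} staged={none}
After op 8 (git add b.txt): modified={a.txt, c.txt} staged={b.txt}
After op 9 (git commit): modified={a.txt, c.txt} staged={none}
After op 10 (modify b.txt): modified={a.txt, b.txt, c.txt} staged={none}
After op 11 (git add a.txt): modified={b.txt, c.txt} staged={a.txt}
After op 12 (git commit): modified={b.txt, c.txt} staged={none}
After op 13 (modify a.txt): modified={a.txt, b.txt, c.txt} staged={none}
After op 14 (git commit): modified={a.txt, b.txt, c.txt} staged={none}
After op 15 (git add c.txt): modified={a.txt, b.txt} staged={c.txt}
After op 16 (modify c.txt): modified={a.txt, b.txt, c.txt} staged={c.txt}
After op 17 (git reset c.txt): modified={a.txt, b.txt, c.txt} staged={none}
After op 18 (git add c.txt): modified={a.txt, b.txt} staged={c.txt}
After op 19 (git commit): modified={a.txt, b.txt} staged={none}
After op 20 (modify c.txt): modified={a.txt, b.txt, c.txt} staged={none}
After op 21 (git commit): modified={a.txt, b.txt, c.txt} staged={none}
After op 22 (git add b.txt): modified={a.txt, c.txt} staged={b.txt}
Final staged set: {b.txt} -> count=1

Answer: 1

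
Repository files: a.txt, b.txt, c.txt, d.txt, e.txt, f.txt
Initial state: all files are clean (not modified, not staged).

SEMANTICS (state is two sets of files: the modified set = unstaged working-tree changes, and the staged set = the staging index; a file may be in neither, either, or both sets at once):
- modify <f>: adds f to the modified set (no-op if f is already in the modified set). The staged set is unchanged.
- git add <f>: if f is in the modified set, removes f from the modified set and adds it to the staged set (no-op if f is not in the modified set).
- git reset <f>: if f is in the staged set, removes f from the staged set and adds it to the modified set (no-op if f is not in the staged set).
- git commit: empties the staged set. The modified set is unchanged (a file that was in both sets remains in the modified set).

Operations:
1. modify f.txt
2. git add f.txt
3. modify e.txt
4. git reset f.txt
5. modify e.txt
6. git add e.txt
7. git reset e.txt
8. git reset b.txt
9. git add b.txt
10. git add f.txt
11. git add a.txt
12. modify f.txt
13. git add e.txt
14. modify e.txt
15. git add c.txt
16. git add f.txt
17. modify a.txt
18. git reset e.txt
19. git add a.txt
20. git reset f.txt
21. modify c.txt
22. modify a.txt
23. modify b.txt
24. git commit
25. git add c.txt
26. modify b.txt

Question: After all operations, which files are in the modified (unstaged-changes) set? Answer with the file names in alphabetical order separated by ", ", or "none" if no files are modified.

Answer: a.txt, b.txt, e.txt, f.txt

Derivation:
After op 1 (modify f.txt): modified={f.txt} staged={none}
After op 2 (git add f.txt): modified={none} staged={f.txt}
After op 3 (modify e.txt): modified={e.txt} staged={f.txt}
After op 4 (git reset f.txt): modified={e.txt, f.txt} staged={none}
After op 5 (modify e.txt): modified={e.txt, f.txt} staged={none}
After op 6 (git add e.txt): modified={f.txt} staged={e.txt}
After op 7 (git reset e.txt): modified={e.txt, f.txt} staged={none}
After op 8 (git reset b.txt): modified={e.txt, f.txt} staged={none}
After op 9 (git add b.txt): modified={e.txt, f.txt} staged={none}
After op 10 (git add f.txt): modified={e.txt} staged={f.txt}
After op 11 (git add a.txt): modified={e.txt} staged={f.txt}
After op 12 (modify f.txt): modified={e.txt, f.txt} staged={f.txt}
After op 13 (git add e.txt): modified={f.txt} staged={e.txt, f.txt}
After op 14 (modify e.txt): modified={e.txt, f.txt} staged={e.txt, f.txt}
After op 15 (git add c.txt): modified={e.txt, f.txt} staged={e.txt, f.txt}
After op 16 (git add f.txt): modified={e.txt} staged={e.txt, f.txt}
After op 17 (modify a.txt): modified={a.txt, e.txt} staged={e.txt, f.txt}
After op 18 (git reset e.txt): modified={a.txt, e.txt} staged={f.txt}
After op 19 (git add a.txt): modified={e.txt} staged={a.txt, f.txt}
After op 20 (git reset f.txt): modified={e.txt, f.txt} staged={a.txt}
After op 21 (modify c.txt): modified={c.txt, e.txt, f.txt} staged={a.txt}
After op 22 (modify a.txt): modified={a.txt, c.txt, e.txt, f.txt} staged={a.txt}
After op 23 (modify b.txt): modified={a.txt, b.txt, c.txt, e.txt, f.txt} staged={a.txt}
After op 24 (git commit): modified={a.txt, b.txt, c.txt, e.txt, f.txt} staged={none}
After op 25 (git add c.txt): modified={a.txt, b.txt, e.txt, f.txt} staged={c.txt}
After op 26 (modify b.txt): modified={a.txt, b.txt, e.txt, f.txt} staged={c.txt}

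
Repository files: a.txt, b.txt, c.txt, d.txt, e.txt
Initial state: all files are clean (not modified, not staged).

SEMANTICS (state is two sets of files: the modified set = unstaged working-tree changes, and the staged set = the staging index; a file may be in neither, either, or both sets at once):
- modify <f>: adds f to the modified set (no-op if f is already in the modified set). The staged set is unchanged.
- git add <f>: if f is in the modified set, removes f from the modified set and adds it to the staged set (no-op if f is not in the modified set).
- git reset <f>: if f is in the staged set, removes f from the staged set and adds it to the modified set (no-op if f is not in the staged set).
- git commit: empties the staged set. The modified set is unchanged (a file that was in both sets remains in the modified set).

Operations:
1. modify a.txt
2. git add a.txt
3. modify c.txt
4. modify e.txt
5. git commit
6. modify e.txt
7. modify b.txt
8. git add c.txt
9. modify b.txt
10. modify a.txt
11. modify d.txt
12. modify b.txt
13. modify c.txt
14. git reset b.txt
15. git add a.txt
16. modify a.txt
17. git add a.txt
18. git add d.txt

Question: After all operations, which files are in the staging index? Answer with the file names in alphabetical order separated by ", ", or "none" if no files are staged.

After op 1 (modify a.txt): modified={a.txt} staged={none}
After op 2 (git add a.txt): modified={none} staged={a.txt}
After op 3 (modify c.txt): modified={c.txt} staged={a.txt}
After op 4 (modify e.txt): modified={c.txt, e.txt} staged={a.txt}
After op 5 (git commit): modified={c.txt, e.txt} staged={none}
After op 6 (modify e.txt): modified={c.txt, e.txt} staged={none}
After op 7 (modify b.txt): modified={b.txt, c.txt, e.txt} staged={none}
After op 8 (git add c.txt): modified={b.txt, e.txt} staged={c.txt}
After op 9 (modify b.txt): modified={b.txt, e.txt} staged={c.txt}
After op 10 (modify a.txt): modified={a.txt, b.txt, e.txt} staged={c.txt}
After op 11 (modify d.txt): modified={a.txt, b.txt, d.txt, e.txt} staged={c.txt}
After op 12 (modify b.txt): modified={a.txt, b.txt, d.txt, e.txt} staged={c.txt}
After op 13 (modify c.txt): modified={a.txt, b.txt, c.txt, d.txt, e.txt} staged={c.txt}
After op 14 (git reset b.txt): modified={a.txt, b.txt, c.txt, d.txt, e.txt} staged={c.txt}
After op 15 (git add a.txt): modified={b.txt, c.txt, d.txt, e.txt} staged={a.txt, c.txt}
After op 16 (modify a.txt): modified={a.txt, b.txt, c.txt, d.txt, e.txt} staged={a.txt, c.txt}
After op 17 (git add a.txt): modified={b.txt, c.txt, d.txt, e.txt} staged={a.txt, c.txt}
After op 18 (git add d.txt): modified={b.txt, c.txt, e.txt} staged={a.txt, c.txt, d.txt}

Answer: a.txt, c.txt, d.txt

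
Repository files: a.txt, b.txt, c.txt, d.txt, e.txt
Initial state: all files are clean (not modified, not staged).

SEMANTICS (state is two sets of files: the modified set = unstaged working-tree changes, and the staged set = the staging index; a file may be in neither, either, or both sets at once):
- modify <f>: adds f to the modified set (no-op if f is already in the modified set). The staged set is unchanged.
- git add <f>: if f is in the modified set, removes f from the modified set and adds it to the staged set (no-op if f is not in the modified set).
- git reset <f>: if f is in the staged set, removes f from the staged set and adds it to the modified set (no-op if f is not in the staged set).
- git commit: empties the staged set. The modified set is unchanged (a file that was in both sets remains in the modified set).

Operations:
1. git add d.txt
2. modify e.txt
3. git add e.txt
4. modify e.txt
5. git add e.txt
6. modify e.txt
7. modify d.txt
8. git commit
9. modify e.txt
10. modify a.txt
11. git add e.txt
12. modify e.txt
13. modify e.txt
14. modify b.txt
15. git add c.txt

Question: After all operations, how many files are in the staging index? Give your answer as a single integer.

After op 1 (git add d.txt): modified={none} staged={none}
After op 2 (modify e.txt): modified={e.txt} staged={none}
After op 3 (git add e.txt): modified={none} staged={e.txt}
After op 4 (modify e.txt): modified={e.txt} staged={e.txt}
After op 5 (git add e.txt): modified={none} staged={e.txt}
After op 6 (modify e.txt): modified={e.txt} staged={e.txt}
After op 7 (modify d.txt): modified={d.txt, e.txt} staged={e.txt}
After op 8 (git commit): modified={d.txt, e.txt} staged={none}
After op 9 (modify e.txt): modified={d.txt, e.txt} staged={none}
After op 10 (modify a.txt): modified={a.txt, d.txt, e.txt} staged={none}
After op 11 (git add e.txt): modified={a.txt, d.txt} staged={e.txt}
After op 12 (modify e.txt): modified={a.txt, d.txt, e.txt} staged={e.txt}
After op 13 (modify e.txt): modified={a.txt, d.txt, e.txt} staged={e.txt}
After op 14 (modify b.txt): modified={a.txt, b.txt, d.txt, e.txt} staged={e.txt}
After op 15 (git add c.txt): modified={a.txt, b.txt, d.txt, e.txt} staged={e.txt}
Final staged set: {e.txt} -> count=1

Answer: 1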